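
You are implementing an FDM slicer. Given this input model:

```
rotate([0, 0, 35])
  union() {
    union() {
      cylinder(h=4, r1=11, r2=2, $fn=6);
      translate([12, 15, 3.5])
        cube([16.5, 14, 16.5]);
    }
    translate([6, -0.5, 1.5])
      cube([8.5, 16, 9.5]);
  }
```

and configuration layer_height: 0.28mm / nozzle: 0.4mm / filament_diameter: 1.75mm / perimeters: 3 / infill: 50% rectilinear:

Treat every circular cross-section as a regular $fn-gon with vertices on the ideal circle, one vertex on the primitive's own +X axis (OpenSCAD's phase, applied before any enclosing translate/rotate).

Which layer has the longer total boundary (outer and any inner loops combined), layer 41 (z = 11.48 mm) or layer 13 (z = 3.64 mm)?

Layer 41 (z = 11.48): the cone is not intersected at this z (z outside [0, 4]); the 16.5×14 cube at (12, 15) contributes its full rectangle (perimeter 61.00 mm); Taking the union: only the 16.5×14 cube at (12, 15) is present, so the union is just that shape — boundary = 61.00 mm; the cube at (6, -0.5) is not intersected at this z (z outside [1.5, 11]); Taking the union: only the result so far is present, so the union is just that shape — boundary = 61.00 mm; (rotated 35° about Z; rotation is an isometry so areas/perimeters/island counts are preserved). So its perimeter = 61.00 mm. Layer 13 (z = 3.64): the cone contributes a regular 6-gon of circumradius 2.810 (interpolated between r1=11 and r2=2 at t=0.910) (perimeter = 2·6·2.810·sin(180°/6) = 16.86 mm); the cube at (12, 15) is present — its section is the full 16.5×14 rectangle (perimeter 61.00 mm); Taking the union: the 2 present regions are separate (no shared area or edge), so areas and boundary lengths simply add and each stays a separate island — boundary = 77.86 mm; the 8.5×16 cube at (6, -0.5) contributes its full rectangle (perimeter 49.00 mm); Merging all regions: the regions partially overlap (shared area 1.25 mm²), so the edge portions inside another operand are dropped and the merged outline is re-measured after clipping — boundary = 120.86 mm; (rotated 35° about Z; rotation is an isometry so areas/perimeters/island counts are preserved). So its perimeter = 120.86 mm. Layer 13 is larger (120.86 vs 61.00 mm).

layer 13 (z = 3.64 mm)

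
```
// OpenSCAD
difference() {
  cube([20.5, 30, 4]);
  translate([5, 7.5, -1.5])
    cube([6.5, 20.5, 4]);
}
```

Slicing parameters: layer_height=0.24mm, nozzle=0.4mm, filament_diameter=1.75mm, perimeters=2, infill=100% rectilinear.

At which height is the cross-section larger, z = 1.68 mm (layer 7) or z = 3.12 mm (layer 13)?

Layer 7 (z = 1.68): the cube (footprint 20.5×30) is included at this height (area 615.00 mm²); the cube at (5, 7.5) (footprint 6.5×20.5) is included at this height (area 133.25 mm²); Subtracting the remaining from the first: starting from the 20.5×30 cube (615.00 mm²), the 6.5×20.5 cube at (5, 7.5) lies wholly inside it (removes its full 133.25 mm² and its 54.00 mm outline becomes a hole wall) — area = 481.75 mm². So its area = 481.75 mm². Layer 13 (z = 3.12): the cube (footprint 20.5×30) is included at this height (area 615.00 mm²); the cube at (5, 7.5) is not intersected at this z (z outside [-1.5, 2.5]); Subtracting the remaining from the first: none of the subtracted shapes is present at this height, so the 20.5×30 cube is unchanged — area = 615.00 mm². So its area = 615.00 mm². Layer 13 is larger (615.00 vs 481.75 mm²).

layer 13 (z = 3.12 mm)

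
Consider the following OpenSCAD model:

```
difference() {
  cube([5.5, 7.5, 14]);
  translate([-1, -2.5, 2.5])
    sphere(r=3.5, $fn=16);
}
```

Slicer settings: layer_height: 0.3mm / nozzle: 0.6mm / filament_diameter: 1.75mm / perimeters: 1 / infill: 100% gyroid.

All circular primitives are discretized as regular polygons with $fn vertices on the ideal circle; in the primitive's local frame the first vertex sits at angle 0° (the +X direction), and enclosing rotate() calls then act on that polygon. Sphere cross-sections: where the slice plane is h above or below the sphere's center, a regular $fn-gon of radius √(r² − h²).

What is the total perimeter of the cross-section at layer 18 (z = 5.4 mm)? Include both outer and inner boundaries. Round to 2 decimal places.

At z = 5.4 mm: the 5.5×7.5 cube contributes its full rectangle (perimeter 26.00 mm); the sphere at (-1, -2.5): section is a regular 16-gon, circumradius = √(r²−h²) = √(3.5²−2.9²) = 1.960 (perimeter = 2·16·1.960·sin(180°/16) = 12.23 mm); Subtracting the remaining from the first: starting from the 5.5×7.5 cube, the r=3.5 sphere at (-1, -2.5) misses the remaining region (no effect) — boundary = 26.00 mm. Overall, the cross-section is a single solid region. Total boundary length (outer) = 26.00 mm.

26.00 mm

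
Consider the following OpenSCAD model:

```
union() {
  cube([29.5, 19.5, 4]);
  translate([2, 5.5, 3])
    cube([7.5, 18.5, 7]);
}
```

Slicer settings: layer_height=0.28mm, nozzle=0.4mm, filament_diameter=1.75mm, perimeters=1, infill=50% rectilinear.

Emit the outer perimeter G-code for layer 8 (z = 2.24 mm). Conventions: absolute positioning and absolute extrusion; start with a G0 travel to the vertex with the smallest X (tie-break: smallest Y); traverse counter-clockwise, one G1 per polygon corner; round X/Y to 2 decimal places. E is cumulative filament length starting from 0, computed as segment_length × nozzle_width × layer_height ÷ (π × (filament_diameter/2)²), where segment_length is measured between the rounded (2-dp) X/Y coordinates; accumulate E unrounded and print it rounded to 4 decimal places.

At z = 2.24 mm: the 29.5×19.5 cube contributes its full rectangle; the cube at (2, 5.5) is not intersected at this z (z outside [3, 10]); Combining (union): only the 29.5×19.5 cube is present, so the union is just that shape — 1 connected region. The outline is a single polygon with 4 vertices. Extrusion per mm of travel: 0.4 × 0.28 / (π × 0.875²) = 0.046564. Accumulating E over each segment gives final E = 4.5633.

G0 X0.00 Y0.00 Z2.24
G1 X29.50 Y0.00 E1.3736
G1 X29.50 Y19.50 E2.2816
G1 X0.00 Y19.50 E3.6553
G1 X0.00 Y0.00 E4.5633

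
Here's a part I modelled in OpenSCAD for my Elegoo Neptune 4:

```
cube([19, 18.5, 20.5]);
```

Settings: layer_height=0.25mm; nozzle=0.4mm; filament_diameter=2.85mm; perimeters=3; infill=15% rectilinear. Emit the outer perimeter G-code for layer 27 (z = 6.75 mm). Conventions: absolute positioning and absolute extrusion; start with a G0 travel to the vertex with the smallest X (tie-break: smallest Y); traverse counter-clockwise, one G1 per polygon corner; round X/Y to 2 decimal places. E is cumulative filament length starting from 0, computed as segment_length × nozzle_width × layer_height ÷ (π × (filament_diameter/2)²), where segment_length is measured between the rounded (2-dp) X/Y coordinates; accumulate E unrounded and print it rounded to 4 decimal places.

G0 X0.00 Y0.00 Z6.75
G1 X19.00 Y0.00 E0.2978
G1 X19.00 Y18.50 E0.5878
G1 X0.00 Y18.50 E0.8857
G1 X0.00 Y0.00 E1.1757

At z = 6.75 mm: the cube is present — its section is the full 19×18.5 rectangle. The outline is a single polygon with 4 vertices. Extrusion per mm of travel: 0.4 × 0.25 / (π × 1.425²) = 0.015675. Accumulating E over each segment gives final E = 1.1757.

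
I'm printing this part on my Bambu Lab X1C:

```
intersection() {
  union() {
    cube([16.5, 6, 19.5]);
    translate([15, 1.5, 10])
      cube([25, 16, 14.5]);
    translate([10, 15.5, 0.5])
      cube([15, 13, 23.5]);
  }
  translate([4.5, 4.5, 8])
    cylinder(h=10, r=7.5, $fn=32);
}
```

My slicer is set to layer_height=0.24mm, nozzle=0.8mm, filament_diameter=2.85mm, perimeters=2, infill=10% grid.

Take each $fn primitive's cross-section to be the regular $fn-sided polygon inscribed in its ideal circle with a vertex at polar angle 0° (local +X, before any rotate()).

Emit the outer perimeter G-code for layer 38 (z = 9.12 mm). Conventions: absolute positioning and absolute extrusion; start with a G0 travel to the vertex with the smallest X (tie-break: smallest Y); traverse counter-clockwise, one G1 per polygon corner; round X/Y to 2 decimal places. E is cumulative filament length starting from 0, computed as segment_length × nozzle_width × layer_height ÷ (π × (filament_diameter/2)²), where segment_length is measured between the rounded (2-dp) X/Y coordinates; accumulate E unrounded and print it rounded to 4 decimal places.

At z = 9.12 mm: the cube is present — its section is the full 16.5×6 rectangle; the cube at (15, 1.5) does not reach this height (z outside [10, 24.5]); the cube at (10, 15.5) is present — its section is the full 15×13 rectangle; Combining (union): the 2 present regions are separate (no shared area or edge), so areas and boundary lengths simply add and each stays a separate island — 2 connected regions; the cylinder at (4.5, 4.5): section is a regular 32-gon, circumradius r=7.5; After intersecting: the r=7.5 cylinder at (4.5, 4.5) partially overlaps the result so far; clipping to the common part keeps 69.62 mm² — 1 connected region. The outline is a single polygon with 9 vertices. Extrusion per mm of travel: 0.8 × 0.24 / (π × 1.425²) = 0.030097. Accumulating E over each segment gives final E = 1.0431.

G0 X0.00 Y0.00 Z9.12
G1 X10.46 Y0.00 E0.3148
G1 X10.74 Y0.33 E0.3278
G1 X11.43 Y1.63 E0.3721
G1 X11.86 Y3.04 E0.4165
G1 X12.00 Y4.50 E0.4606
G1 X11.86 Y5.96 E0.5048
G1 X11.84 Y6.00 E0.5061
G1 X0.00 Y6.00 E0.8625
G1 X0.00 Y0.00 E1.0431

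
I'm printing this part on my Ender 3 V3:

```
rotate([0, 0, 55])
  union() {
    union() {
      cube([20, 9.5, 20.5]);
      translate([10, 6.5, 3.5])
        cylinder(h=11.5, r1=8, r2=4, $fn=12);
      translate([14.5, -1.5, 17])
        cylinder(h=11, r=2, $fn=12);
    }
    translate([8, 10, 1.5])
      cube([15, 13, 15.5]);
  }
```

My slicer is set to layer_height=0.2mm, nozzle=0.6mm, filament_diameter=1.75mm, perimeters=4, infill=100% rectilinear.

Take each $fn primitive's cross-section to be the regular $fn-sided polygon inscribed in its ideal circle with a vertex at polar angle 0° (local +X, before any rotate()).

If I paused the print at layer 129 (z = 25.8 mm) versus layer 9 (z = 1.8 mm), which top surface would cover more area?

Layer 129 (z = 25.8): the cube does not reach this height (z outside [0, 20.5]); the cone at (10, 6.5) is absent (z outside [3.5, 15]); the cylinder at (14.5, -1.5): section is a regular 12-gon, circumradius r=2 (area = (12/2)·2.000²·sin(360°/12) = 12.00 mm²); Combining (union): only the r=2 cylinder at (14.5, -1.5) is present, so the union is just that shape — area = 12.00 mm²; the cube at (8, 10) does not reach this height (z outside [1.5, 17]); Merging all regions: only the result so far is present, so the union is just that shape — area = 12.00 mm²; (whole slice rotated 55° about Z — lengths, areas and connectivity unchanged). So its area = 12.00 mm². Layer 9 (z = 1.8): the cube is present — its section is the full 20×9.5 rectangle (area 190.00 mm²); the cone at (10, 6.5) is absent (z outside [3.5, 15]); the cylinder at (14.5, -1.5) is absent (z outside [17, 28]); Merging all regions: only the 20×9.5 cube is present, so the union is just that shape — area = 190.00 mm²; the cube at (8, 10) (footprint 15×13) is included at this height (area 195.00 mm²); Taking the union: the 2 present regions are separate (no shared area or edge), so areas and boundary lengths simply add and each stays a separate island — area = 385.00 mm²; (whole slice rotated 55° about Z — lengths, areas and connectivity unchanged). So its area = 385.00 mm². Layer 9 is larger (385.00 vs 12.00 mm²).

layer 9 (z = 1.8 mm)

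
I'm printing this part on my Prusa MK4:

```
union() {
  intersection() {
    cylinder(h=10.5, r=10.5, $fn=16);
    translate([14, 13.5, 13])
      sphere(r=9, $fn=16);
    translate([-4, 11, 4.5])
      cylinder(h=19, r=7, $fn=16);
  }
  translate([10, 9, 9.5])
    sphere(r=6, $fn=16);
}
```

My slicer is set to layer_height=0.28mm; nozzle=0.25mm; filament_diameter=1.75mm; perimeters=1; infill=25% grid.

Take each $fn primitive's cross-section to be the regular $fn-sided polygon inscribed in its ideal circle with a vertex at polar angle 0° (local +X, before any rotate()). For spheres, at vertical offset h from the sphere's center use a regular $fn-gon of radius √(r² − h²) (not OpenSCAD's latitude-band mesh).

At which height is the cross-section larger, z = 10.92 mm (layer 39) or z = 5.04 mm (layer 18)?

Layer 39 (z = 10.92): the cylinder is not intersected at this z (z outside [0, 10.5]); the r=9 sphere at (14, 13.5) slices to a regular 16-gon of circumradius 8.756 (√(r²−h²) with h=2.08 from center) (area = (16/2)·8.756²·sin(360°/16) = 234.73 mm²); the cylinder at (-4, 11): section is a regular 16-gon, circumradius r=7 (area = (16/2)·7.000²·sin(360°/16) = 150.01 mm²); Keeping only the common overlap: at least one operand is absent at this height, so nothing remains; the r=6 sphere at (10, 9) slices to a regular 16-gon of circumradius 5.830 (√(r²−h²) with h=1.42 from center) (area = (16/2)·5.830²·sin(360°/16) = 104.04 mm²); Merging all regions: only the r=6 sphere at (10, 9) is present, so the union is just that shape — area = 104.04 mm². So its area = 104.04 mm². Layer 18 (z = 5.04): the r=10.5 cylinder contributes a regular 16-gon of circumradius 10.5 (area = (16/2)·10.500²·sin(360°/16) = 337.53 mm²); the r=9 sphere at (14, 13.5) slices to a regular 16-gon of circumradius 4.200 (√(r²−h²) with h=7.96 from center) (area = (16/2)·4.200²·sin(360°/16) = 54.00 mm²); the r=7 cylinder at (-4, 11) gives a regular 16-gon of circumradius 7 (constant along its height) (area = (16/2)·7.000²·sin(360°/16) = 150.01 mm²); Keeping only the common overlap: the r=9 sphere at (14, 13.5) does not overlap the r=10.5 cylinder (empty); the r=7 cylinder at (-4, 11) does not overlap the running intersection (empty) — nothing remains; the sphere at (10, 9): section is a regular 16-gon, circumradius = √(r²−h²) = √(6²−4.46²) = 4.014 (area = (16/2)·4.014²·sin(360°/16) = 49.32 mm²); Combining (union): only the r=6 sphere at (10, 9) is present, so the union is just that shape — area = 49.32 mm². So its area = 49.32 mm². Layer 39 is larger (104.04 vs 49.32 mm²).

layer 39 (z = 10.92 mm)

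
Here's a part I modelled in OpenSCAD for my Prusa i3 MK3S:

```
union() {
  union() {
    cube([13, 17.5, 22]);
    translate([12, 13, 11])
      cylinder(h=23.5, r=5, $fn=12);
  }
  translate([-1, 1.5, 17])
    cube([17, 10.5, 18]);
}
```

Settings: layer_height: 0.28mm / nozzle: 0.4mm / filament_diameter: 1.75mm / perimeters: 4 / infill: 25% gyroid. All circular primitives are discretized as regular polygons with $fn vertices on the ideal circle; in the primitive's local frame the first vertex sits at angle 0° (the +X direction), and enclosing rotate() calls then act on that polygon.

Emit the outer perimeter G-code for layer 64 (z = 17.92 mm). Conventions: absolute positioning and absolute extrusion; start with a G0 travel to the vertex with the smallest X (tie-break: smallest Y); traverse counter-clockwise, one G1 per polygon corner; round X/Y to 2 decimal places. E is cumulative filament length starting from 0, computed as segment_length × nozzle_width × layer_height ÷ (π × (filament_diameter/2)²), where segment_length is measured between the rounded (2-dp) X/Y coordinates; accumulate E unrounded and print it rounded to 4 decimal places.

At z = 17.92 mm: the cube (footprint 13×17.5) is included at this height; the r=5 cylinder at (12, 13) gives a regular 12-gon of circumradius 5 (constant along its height); Taking the union: the regions partially overlap (shared area 46.40 mm²), so overlapping operands fuse into one piece — 1 connected region; the cube at (-1, 1.5) is present — its section is the full 17×10.5 rectangle; Combining (union): the regions partially overlap (shared area 145.67 mm²), so overlapping operands fuse into one piece — 1 connected region. The outline is a single polygon with 16 vertices. Extrusion per mm of travel: 0.4 × 0.28 / (π × 0.875²) = 0.046564. Accumulating E over each segment gives final E = 3.1922.

G0 X-1.00 Y1.50 Z17.92
G1 X0.00 Y1.50 E0.0466
G1 X0.00 Y0.00 E0.1164
G1 X13.00 Y0.00 E0.7217
G1 X13.00 Y1.50 E0.7916
G1 X16.00 Y1.50 E0.9313
G1 X16.00 Y10.17 E1.3350
G1 X16.33 Y10.50 E1.3567
G1 X17.00 Y13.00 E1.4772
G1 X16.33 Y15.50 E1.5978
G1 X14.50 Y17.33 E1.7183
G1 X12.00 Y18.00 E1.8388
G1 X10.13 Y17.50 E1.9289
G1 X0.00 Y17.50 E2.4006
G1 X0.00 Y12.00 E2.6567
G1 X-1.00 Y12.00 E2.7033
G1 X-1.00 Y1.50 E3.1922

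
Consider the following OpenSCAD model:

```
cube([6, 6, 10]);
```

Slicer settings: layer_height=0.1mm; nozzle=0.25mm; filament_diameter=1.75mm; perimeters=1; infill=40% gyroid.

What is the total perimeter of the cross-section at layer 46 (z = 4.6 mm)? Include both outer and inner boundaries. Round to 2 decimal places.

At z = 4.6 mm: the cube (footprint 6×6) is included at this height (perimeter 24.00 mm). Overall, the cross-section is a single solid region. Total boundary length (outer) = 24.00 mm.

24.00 mm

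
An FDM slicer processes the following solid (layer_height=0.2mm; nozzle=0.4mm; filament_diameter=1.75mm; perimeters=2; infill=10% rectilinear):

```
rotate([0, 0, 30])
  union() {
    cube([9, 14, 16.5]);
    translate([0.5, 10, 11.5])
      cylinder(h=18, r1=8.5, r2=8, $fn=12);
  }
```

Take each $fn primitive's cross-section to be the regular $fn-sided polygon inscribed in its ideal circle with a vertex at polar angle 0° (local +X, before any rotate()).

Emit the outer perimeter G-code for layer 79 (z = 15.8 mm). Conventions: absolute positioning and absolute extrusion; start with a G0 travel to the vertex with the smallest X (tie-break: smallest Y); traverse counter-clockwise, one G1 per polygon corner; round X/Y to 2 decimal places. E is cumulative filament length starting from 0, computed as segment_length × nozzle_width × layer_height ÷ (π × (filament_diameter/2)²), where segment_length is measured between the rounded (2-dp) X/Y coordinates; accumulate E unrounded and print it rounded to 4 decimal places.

G0 X-12.95 Y8.91 Z15.80
G1 X-11.82 Y4.72 E0.1443
G1 X-8.76 Y1.65 E0.2885
G1 X-4.57 Y0.53 E0.4328
G1 X-0.88 Y1.52 E0.5598
G1 X0.00 Y0.00 E0.6182
G1 X7.79 Y4.50 E0.9175
G1 X0.79 Y16.62 E1.3830
G1 X-0.24 Y16.03 E1.4225
G1 X-0.38 Y16.17 E1.4290
G1 X-4.57 Y17.29 E1.5733
G1 X-8.76 Y16.17 E1.7176
G1 X-11.82 Y13.10 E1.8617
G1 X-12.95 Y8.91 E2.0061

At z = 15.8 mm: the cube is present — its section is the full 9×14 rectangle; the cone at (0.5, 10) (r1=8.5→r2=8) has section circumradius 8.381 here — a regular 12-gon; Combining (union): the regions partially overlap (shared area 90.21 mm²), so overlapping operands fuse into one piece — 1 connected region; (rotated 30° about Z; rotation is an isometry so areas/perimeters/island counts are preserved). The outline is a single polygon with 13 vertices. Extrusion per mm of travel: 0.4 × 0.2 / (π × 0.875²) = 0.033260. Accumulating E over each segment gives final E = 2.0061.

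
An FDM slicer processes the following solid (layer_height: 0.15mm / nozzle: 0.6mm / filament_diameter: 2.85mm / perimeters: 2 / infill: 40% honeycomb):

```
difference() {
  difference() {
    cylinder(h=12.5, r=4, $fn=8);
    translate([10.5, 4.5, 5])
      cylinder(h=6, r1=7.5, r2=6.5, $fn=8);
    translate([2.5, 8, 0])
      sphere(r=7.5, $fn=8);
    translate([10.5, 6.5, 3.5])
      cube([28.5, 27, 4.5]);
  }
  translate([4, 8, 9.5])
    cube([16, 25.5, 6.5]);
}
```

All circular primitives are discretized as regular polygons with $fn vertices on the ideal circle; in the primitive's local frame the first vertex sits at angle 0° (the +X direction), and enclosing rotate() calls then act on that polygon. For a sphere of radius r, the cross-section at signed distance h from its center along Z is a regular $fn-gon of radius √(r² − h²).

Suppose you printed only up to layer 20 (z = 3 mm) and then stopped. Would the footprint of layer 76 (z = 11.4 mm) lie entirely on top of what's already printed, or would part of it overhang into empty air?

part overhangs

Compare the two slices. At z = 3: the r=4 cylinder contributes a regular 8-gon of circumradius 4 (area = (8/2)·4.000²·sin(360°/8) = 45.25 mm²); the cone at (10.5, 4.5) is absent (z outside [5, 11]); the r=7.5 sphere at (2.5, 8) contributes a regular 8-gon of circumradius √(7.5²−3²) = 6.874 (area = (8/2)·6.874²·sin(360°/8) = 133.64 mm²); the cube at (10.5, 6.5) is not intersected at this z (z outside [3.5, 8]); After the difference (first − rest): starting from the r=4 cylinder (45.25 mm²), the r=7.5 sphere at (2.5, 8) partially overlaps it — only the 7.63 mm² overlap (of its 133.64 mm²) is removed, clipping the outline — area = 37.63 mm²; the cube at (4, 8) does not reach this height (z outside [9.5, 16]); After the difference (first − rest): none of the subtracted shapes is present at this height, so that combined region is unchanged — area = 37.63 mm². At z = 11.4: the r=4 cylinder gives a regular 8-gon of circumradius 4 (constant along its height) (area = (8/2)·4.000²·sin(360°/8) = 45.25 mm²); the cone at (10.5, 4.5) is absent (z outside [5, 11]); the sphere at (2.5, 8) is not intersected at this z (|z−center|=11.400 > r=7.5); the cube at (10.5, 6.5) is not intersected at this z (z outside [3.5, 8]); Subtracting the remaining from the first: none of the subtracted shapes is present at this height, so the r=4 cylinder is unchanged — area = 45.25 mm²; the 16×25.5 cube at (4, 8) contributes its full rectangle (area 408.00 mm²); After the difference (first − rest): starting from that combined region (45.25 mm²), the 16×25.5 cube at (4, 8) misses the remaining region (no effect) — area = 45.25 mm². Checking containment: at z = 11.4 the cross-section extends beyond the z = 3 cross-section by about 7.63 mm².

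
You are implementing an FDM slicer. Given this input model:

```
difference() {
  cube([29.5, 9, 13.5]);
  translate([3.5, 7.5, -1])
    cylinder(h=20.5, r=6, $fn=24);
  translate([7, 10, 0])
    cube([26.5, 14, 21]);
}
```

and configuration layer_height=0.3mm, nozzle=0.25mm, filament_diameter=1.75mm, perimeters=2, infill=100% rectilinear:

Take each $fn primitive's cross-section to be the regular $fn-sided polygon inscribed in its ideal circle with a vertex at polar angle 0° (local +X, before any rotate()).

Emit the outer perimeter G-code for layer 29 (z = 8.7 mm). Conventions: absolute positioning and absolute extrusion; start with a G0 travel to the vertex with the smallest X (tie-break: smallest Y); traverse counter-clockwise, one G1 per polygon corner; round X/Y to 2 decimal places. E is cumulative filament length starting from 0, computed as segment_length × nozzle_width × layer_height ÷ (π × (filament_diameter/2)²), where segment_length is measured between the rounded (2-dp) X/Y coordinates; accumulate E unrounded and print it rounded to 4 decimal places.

At z = 8.7 mm: the 29.5×9 cube contributes its full rectangle; the r=6 cylinder at (3.5, 7.5) gives a regular 24-gon of circumradius 6 (constant along its height); the cube at (7, 10) is present — its section is the full 26.5×14 rectangle; Subtracting the remaining from the first: starting from the 29.5×9 cube, the r=6 cylinder at (3.5, 7.5) partially overlaps it — only the 61.67 mm² overlap (of its 111.81 mm²) is removed, clipping the outline; the 26.5×14 cube at (7, 10) misses the remaining region (no effect) — 1 connected region. The outline is a single polygon with 14 vertices. Extrusion per mm of travel: 0.25 × 0.3 / (π × 0.875²) = 0.031181. Accumulating E over each segment gives final E = 2.3720.

G0 X0.00 Y0.00 Z8.70
G1 X29.50 Y0.00 E0.9199
G1 X29.50 Y9.00 E1.2005
G1 X9.30 Y9.00 E1.8303
G1 X9.50 Y7.50 E1.8775
G1 X9.30 Y5.95 E1.9263
G1 X8.70 Y4.50 E1.9752
G1 X7.74 Y3.26 E2.0241
G1 X6.50 Y2.30 E2.0730
G1 X5.05 Y1.70 E2.1219
G1 X3.50 Y1.50 E2.1707
G1 X1.95 Y1.70 E2.2194
G1 X0.50 Y2.30 E2.2683
G1 X0.00 Y2.69 E2.2881
G1 X0.00 Y0.00 E2.3720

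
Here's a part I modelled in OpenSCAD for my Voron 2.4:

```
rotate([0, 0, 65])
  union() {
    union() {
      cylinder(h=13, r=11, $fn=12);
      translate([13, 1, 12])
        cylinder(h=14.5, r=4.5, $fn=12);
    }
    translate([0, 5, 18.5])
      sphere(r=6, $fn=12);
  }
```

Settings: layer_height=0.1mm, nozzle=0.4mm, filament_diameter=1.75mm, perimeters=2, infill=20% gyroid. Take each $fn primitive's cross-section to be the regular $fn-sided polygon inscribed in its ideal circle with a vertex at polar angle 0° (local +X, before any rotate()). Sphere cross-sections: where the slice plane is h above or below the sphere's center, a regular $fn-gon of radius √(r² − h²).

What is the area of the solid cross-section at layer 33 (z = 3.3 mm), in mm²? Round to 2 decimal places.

363.00 mm²

At z = 3.3 mm: the r=11 cylinder contributes a regular 12-gon of circumradius 11 (area = (12/2)·11.000²·sin(360°/12) = 363.00 mm²); the cylinder at (13, 1) is not intersected at this z (z outside [12, 26.5]); Merging all regions: only the r=11 cylinder is present, so the union is just that shape — area = 363.00 mm²; the sphere at (0, 5) is not intersected at this z (|z−center|=15.200 > r=6); Merging all regions: only the result so far is present, so the union is just that shape — area = 363.00 mm²; (whole slice rotated 65° about Z — lengths, areas and connectivity unchanged). Overall, the cross-section is a single solid region. Net area = 363.00 mm².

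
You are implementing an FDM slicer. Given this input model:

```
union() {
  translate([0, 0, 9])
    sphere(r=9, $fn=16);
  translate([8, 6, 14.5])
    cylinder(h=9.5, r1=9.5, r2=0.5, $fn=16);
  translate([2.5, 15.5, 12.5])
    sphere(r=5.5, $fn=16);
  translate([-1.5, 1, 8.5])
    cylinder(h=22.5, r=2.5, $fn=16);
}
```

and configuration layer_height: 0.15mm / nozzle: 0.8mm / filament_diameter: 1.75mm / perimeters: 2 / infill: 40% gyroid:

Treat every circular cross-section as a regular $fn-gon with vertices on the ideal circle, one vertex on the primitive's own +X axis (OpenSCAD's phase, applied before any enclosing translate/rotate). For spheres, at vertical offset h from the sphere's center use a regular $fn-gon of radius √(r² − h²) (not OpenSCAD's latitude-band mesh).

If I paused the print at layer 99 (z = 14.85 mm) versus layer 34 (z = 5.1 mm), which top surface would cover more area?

layer 99 (z = 14.85 mm)

Layer 99 (z = 14.85): the sphere: section is a regular 16-gon, circumradius = √(r²−h²) = √(9²−5.85²) = 6.839 (area = (16/2)·6.839²·sin(360°/16) = 143.21 mm²); the cone at (8, 6): at t=0.037 of its height the radius interpolates to r₁+(r₂−r₁)t = 9.168, giving a regular 16-gon of that circumradius (area = (16/2)·9.168²·sin(360°/16) = 257.35 mm²); the sphere at (2.5, 15.5): section is a regular 16-gon, circumradius = √(r²−h²) = √(5.5²−2.35²) = 4.973 (area = (16/2)·4.973²·sin(360°/16) = 75.70 mm²); the r=2.5 cylinder at (-1.5, 1) gives a regular 16-gon of circumradius 2.5 (constant along its height) (area = (16/2)·2.500²·sin(360°/16) = 19.13 mm²); Merging all regions: the regions partially overlap — summed areas 495.39 mm² minus the doubly-counted overlap 84.15 mm² gives 411.24 mm² — area = 411.24 mm². So its area = 411.24 mm². Layer 34 (z = 5.1): the r=9 sphere slices to a regular 16-gon of circumradius 8.111 (√(r²−h²) with h=3.9 from center) (area = (16/2)·8.111²·sin(360°/16) = 201.41 mm²); the cone at (8, 6) does not reach this height (z outside [14.5, 24]); the sphere at (2.5, 15.5) is absent (|z−center|=7.400 > r=5.5); the cylinder at (-1.5, 1) is not intersected at this z (z outside [8.5, 31]); Taking the union: only the r=9 sphere is present, so the union is just that shape — area = 201.41 mm². So its area = 201.41 mm². Layer 99 is larger (411.24 vs 201.41 mm²).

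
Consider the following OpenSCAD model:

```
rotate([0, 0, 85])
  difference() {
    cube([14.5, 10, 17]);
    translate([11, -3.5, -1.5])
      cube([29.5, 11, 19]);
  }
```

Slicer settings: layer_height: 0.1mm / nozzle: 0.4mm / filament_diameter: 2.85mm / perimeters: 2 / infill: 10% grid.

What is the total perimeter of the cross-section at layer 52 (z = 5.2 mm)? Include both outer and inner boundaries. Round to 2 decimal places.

49.00 mm

At z = 5.2 mm: the cube (footprint 14.5×10) is included at this height (perimeter 49.00 mm); the cube at (11, -3.5) (footprint 29.5×11) is included at this height (perimeter 81.00 mm); Taking the first minus the rest: starting from the 14.5×10 cube, the 29.5×11 cube at (11, -3.5) partially overlaps it — only the 26.25 mm² overlap (of its 324.50 mm²) is removed, clipping the outline — boundary = 49.00 mm; (rotated 85° about Z; rotation is an isometry so areas/perimeters/island counts are preserved). Overall, the cross-section is a single solid region. Total boundary length (outer) = 49.00 mm.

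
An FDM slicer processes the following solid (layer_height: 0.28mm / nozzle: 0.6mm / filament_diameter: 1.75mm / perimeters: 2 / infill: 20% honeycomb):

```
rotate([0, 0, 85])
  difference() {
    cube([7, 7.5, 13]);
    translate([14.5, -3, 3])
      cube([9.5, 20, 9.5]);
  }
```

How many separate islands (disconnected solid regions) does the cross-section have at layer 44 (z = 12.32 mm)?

At z = 12.32 mm: the cube (footprint 7×7.5) is included at this height; the cube at (14.5, -3) (footprint 9.5×20) is included at this height; Taking the first minus the rest: starting from the 7×7.5 cube, the 9.5×20 cube at (14.5, -3) misses the remaining region (no effect) — 1 connected region; (whole slice rotated 85° about Z — lengths, areas and connectivity unchanged). Overall, the cross-section is a single solid region. Island count = 1.

1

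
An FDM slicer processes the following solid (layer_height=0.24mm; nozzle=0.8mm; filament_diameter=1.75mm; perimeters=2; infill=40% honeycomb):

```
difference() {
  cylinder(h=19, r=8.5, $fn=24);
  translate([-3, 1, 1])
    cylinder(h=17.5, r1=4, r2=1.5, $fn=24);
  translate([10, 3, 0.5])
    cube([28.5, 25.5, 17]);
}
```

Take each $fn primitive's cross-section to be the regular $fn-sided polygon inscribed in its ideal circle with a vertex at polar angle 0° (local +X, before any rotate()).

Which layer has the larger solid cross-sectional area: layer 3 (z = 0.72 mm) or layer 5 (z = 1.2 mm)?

Layer 3 (z = 0.72): the cylinder: section is a regular 24-gon, circumradius r=8.5 (area = (24/2)·8.500²·sin(360°/24) = 224.40 mm²); the cone at (-3, 1) is not intersected at this z (z outside [1, 18.5]); the cube at (10, 3) (footprint 28.5×25.5) is included at this height (area 726.75 mm²); Taking the first minus the rest: starting from the r=8.5 cylinder (224.40 mm²), the 28.5×25.5 cube at (10, 3) misses the remaining region (no effect) — area = 224.40 mm². So its area = 224.40 mm². Layer 5 (z = 1.2): the r=8.5 cylinder gives a regular 24-gon of circumradius 8.5 (constant along its height) (area = (24/2)·8.500²·sin(360°/24) = 224.40 mm²); the cone at (-3, 1): at t=0.011 of its height the radius interpolates to r₁+(r₂−r₁)t = 3.971, giving a regular 24-gon of that circumradius (area = (24/2)·3.971²·sin(360°/24) = 48.99 mm²); the cube at (10, 3) (footprint 28.5×25.5) is included at this height (area 726.75 mm²); After the difference (first − rest): starting from the r=8.5 cylinder (224.40 mm²), the cone at (-3, 1) lies wholly inside it (removes its full 48.99 mm² and its 24.88 mm outline becomes a hole wall); the 28.5×25.5 cube at (10, 3) misses the remaining region (no effect) — area = 175.41 mm². So its area = 175.41 mm². Layer 3 is larger (224.40 vs 175.41 mm²).

layer 3 (z = 0.72 mm)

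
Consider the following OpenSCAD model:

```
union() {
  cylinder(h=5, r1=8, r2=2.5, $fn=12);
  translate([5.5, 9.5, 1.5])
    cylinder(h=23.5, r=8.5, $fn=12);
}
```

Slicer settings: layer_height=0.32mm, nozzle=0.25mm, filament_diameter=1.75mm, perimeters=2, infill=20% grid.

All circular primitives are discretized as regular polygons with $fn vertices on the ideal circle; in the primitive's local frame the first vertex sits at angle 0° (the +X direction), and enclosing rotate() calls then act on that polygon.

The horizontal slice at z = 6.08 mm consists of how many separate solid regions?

At z = 6.08 mm: the cone does not reach this height (z outside [0, 5]); the cylinder at (5.5, 9.5): section is a regular 12-gon, circumradius r=8.5; Combining (union): only the r=8.5 cylinder at (5.5, 9.5) is present, so the union is just that shape — 1 connected region. The result has 1 disconnected region.

1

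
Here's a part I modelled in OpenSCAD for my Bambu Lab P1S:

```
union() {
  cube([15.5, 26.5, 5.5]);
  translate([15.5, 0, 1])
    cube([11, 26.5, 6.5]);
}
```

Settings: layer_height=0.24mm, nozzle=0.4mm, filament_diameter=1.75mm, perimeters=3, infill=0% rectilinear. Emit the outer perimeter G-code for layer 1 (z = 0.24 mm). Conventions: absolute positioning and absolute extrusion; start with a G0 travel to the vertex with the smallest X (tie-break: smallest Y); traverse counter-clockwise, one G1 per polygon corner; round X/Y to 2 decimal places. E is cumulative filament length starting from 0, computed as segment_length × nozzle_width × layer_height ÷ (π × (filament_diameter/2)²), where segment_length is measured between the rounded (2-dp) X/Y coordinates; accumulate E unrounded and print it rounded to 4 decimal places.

At z = 0.24 mm: the cube is present — its section is the full 15.5×26.5 rectangle; the cube at (15.5, 0) is not intersected at this z (z outside [1, 7.5]); Taking the union: only the 15.5×26.5 cube is present, so the union is just that shape — 1 connected region. The outline is a single polygon with 4 vertices. Extrusion per mm of travel: 0.4 × 0.24 / (π × 0.875²) = 0.039912. Accumulating E over each segment gives final E = 3.3526.

G0 X0.00 Y0.00 Z0.24
G1 X15.50 Y0.00 E0.6186
G1 X15.50 Y26.50 E1.6763
G1 X0.00 Y26.50 E2.2949
G1 X0.00 Y0.00 E3.3526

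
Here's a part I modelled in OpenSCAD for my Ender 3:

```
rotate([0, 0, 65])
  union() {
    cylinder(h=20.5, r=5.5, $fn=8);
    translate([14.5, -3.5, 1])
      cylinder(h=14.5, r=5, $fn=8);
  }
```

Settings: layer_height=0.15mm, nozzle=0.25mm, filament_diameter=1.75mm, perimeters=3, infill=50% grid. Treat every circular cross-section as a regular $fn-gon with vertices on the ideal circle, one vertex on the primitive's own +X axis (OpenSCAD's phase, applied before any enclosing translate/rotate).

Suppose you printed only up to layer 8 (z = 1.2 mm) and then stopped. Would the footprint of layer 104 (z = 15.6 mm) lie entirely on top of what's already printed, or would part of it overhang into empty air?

entirely on top

Compare the two slices. At z = 1.2: the r=5.5 cylinder contributes a regular 8-gon of circumradius 5.5 (area = (8/2)·5.500²·sin(360°/8) = 85.56 mm²); the cylinder at (14.5, -3.5): section is a regular 8-gon, circumradius r=5 (area = (8/2)·5.000²·sin(360°/8) = 70.71 mm²); Taking the union: the 2 present regions are separate (no shared area or edge), so areas and boundary lengths simply add and each stays a separate island — area = 156.27 mm²; (rotated 65° about Z; rotation is an isometry so areas/perimeters/island counts are preserved). At z = 15.6: the cylinder: section is a regular 8-gon, circumradius r=5.5 (area = (8/2)·5.500²·sin(360°/8) = 85.56 mm²); the cylinder at (14.5, -3.5) is not intersected at this z (z outside [1, 15.5]); Combining (union): only the r=5.5 cylinder is present, so the union is just that shape — area = 85.56 mm²; (rotated 65° about Z; rotation is an isometry so areas/perimeters/island counts are preserved). Checking containment: the cross-section at z = 15.6 is a subset of the cross-section at z = 1.2.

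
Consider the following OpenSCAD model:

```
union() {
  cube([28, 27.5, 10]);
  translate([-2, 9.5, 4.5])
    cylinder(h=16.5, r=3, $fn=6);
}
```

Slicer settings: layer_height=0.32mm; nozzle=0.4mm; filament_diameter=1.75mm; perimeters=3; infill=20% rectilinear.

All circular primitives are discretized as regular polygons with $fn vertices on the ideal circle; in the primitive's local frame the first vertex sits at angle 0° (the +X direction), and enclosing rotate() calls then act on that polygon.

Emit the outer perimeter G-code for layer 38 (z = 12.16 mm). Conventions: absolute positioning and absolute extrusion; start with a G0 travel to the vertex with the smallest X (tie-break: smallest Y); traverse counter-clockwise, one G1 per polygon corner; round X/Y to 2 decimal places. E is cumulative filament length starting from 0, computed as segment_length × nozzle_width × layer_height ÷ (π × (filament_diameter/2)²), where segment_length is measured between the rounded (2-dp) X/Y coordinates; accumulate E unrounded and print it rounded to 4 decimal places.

At z = 12.16 mm: the cube is not intersected at this z (z outside [0, 10]); the cylinder at (-2, 9.5): section is a regular 6-gon, circumradius r=3; Taking the union: only the r=3 cylinder at (-2, 9.5) is present, so the union is just that shape — 1 connected region. The outline is a single polygon with 6 vertices. Extrusion per mm of travel: 0.4 × 0.32 / (π × 0.875²) = 0.053216. Accumulating E over each segment gives final E = 0.9582.

G0 X-5.00 Y9.50 Z12.16
G1 X-3.50 Y6.90 E0.1597
G1 X-0.50 Y6.90 E0.3194
G1 X1.00 Y9.50 E0.4791
G1 X-0.50 Y12.10 E0.6389
G1 X-3.50 Y12.10 E0.7985
G1 X-5.00 Y9.50 E0.9582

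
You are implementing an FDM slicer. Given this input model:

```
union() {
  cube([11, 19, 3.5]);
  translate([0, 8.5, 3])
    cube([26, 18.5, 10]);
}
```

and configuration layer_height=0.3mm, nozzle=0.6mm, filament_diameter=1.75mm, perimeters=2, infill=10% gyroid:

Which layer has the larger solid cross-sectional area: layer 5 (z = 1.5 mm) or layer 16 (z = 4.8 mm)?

Layer 5 (z = 1.5): the cube is present — its section is the full 11×19 rectangle (area 209.00 mm²); the cube at (0, 8.5) does not reach this height (z outside [3, 13]); Taking the union: only the 11×19 cube is present, so the union is just that shape — area = 209.00 mm². So its area = 209.00 mm². Layer 16 (z = 4.8): the cube is not intersected at this z (z outside [0, 3.5]); the 26×18.5 cube at (0, 8.5) contributes its full rectangle (area 481.00 mm²); Taking the union: only the 26×18.5 cube at (0, 8.5) is present, so the union is just that shape — area = 481.00 mm². So its area = 481.00 mm². Layer 16 is larger (481.00 vs 209.00 mm²).

layer 16 (z = 4.8 mm)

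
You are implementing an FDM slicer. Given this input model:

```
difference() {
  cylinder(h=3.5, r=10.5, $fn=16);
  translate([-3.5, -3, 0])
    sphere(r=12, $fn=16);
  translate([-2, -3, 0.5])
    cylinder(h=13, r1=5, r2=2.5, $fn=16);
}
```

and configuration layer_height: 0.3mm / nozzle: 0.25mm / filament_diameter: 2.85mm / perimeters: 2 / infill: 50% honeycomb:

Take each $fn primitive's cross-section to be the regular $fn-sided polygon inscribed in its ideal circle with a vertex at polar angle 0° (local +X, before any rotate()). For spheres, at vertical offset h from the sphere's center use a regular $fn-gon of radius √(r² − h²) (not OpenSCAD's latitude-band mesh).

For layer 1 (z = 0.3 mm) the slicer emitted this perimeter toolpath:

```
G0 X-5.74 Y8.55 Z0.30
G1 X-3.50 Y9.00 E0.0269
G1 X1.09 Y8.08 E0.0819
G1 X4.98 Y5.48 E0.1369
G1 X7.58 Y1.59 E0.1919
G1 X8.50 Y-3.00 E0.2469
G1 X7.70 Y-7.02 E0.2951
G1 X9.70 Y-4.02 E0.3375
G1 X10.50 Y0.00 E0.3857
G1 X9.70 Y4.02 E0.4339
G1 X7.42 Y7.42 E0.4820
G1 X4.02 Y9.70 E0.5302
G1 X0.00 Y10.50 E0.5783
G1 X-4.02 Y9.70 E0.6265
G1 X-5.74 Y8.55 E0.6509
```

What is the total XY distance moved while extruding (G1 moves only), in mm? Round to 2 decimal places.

Sum the Euclidean lengths of each G1 segment: total = 55.36 mm.

55.36 mm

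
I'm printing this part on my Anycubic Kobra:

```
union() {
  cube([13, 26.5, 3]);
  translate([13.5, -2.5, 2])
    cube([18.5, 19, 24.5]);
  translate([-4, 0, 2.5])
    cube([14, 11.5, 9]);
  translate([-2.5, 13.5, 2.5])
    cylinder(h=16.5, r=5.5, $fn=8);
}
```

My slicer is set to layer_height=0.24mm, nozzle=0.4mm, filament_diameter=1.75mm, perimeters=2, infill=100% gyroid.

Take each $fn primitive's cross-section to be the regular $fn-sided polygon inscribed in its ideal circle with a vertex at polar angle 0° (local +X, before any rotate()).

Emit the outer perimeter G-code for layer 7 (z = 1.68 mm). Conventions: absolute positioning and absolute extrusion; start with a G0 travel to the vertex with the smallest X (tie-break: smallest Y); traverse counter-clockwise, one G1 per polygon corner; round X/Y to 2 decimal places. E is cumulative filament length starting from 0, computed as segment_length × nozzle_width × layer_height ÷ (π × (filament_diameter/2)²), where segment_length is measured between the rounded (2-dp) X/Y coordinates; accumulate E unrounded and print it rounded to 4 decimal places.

G0 X0.00 Y0.00 Z1.68
G1 X13.00 Y0.00 E0.5189
G1 X13.00 Y26.50 E1.5765
G1 X0.00 Y26.50 E2.0954
G1 X0.00 Y0.00 E3.1531

At z = 1.68 mm: the 13×26.5 cube contributes its full rectangle; the cube at (13.5, -2.5) is not intersected at this z (z outside [2, 26.5]); the cube at (-4, 0) is not intersected at this z (z outside [2.5, 11.5]); the cylinder at (-2.5, 13.5) is absent (z outside [2.5, 19]); Combining (union): only the 13×26.5 cube is present, so the union is just that shape — 1 connected region. The outline is a single polygon with 4 vertices. Extrusion per mm of travel: 0.4 × 0.24 / (π × 0.875²) = 0.039912. Accumulating E over each segment gives final E = 3.1531.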